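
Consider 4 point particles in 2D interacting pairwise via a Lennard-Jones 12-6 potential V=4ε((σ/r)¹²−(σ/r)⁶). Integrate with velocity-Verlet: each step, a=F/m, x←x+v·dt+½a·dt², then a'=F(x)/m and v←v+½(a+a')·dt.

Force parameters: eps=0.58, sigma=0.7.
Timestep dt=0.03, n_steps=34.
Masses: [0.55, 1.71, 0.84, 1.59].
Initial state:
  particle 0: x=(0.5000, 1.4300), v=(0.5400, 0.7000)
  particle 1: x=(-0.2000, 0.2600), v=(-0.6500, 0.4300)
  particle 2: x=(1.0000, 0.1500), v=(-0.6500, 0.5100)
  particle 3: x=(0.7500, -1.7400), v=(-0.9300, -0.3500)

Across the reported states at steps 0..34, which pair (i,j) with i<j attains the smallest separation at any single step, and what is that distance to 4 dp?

pair (1,2), distance 0.7091

step 0: x0=(0.5000, 1.4300) x1=(-0.2000, 0.2600) x2=(1.0000, 0.1500) x3=(0.7500, -1.7400)
step 1: x0=(0.5162, 1.4507) x1=(-0.2194, 0.2729) x2=(0.9802, 0.1654) x3=(0.7221, -1.7505)
step 2: x0=(0.5323, 1.4710) x1=(-0.2385, 0.2859) x2=(0.9600, 0.1810) x3=(0.6942, -1.7610)
step 3: x0=(0.5484, 1.4908) x1=(-0.2573, 0.2989) x2=(0.9392, 0.1968) x3=(0.6663, -1.7714)
step 4: x0=(0.5645, 1.5101) x1=(-0.2759, 0.3120) x2=(0.9179, 0.2128) x3=(0.6384, -1.7819)
step 5: x0=(0.5806, 1.5289) x1=(-0.2942, 0.3251) x2=(0.8962, 0.2291) x3=(0.6105, -1.7924)
step 6: x0=(0.5966, 1.5473) x1=(-0.3123, 0.3382) x2=(0.8739, 0.2456) x3=(0.5826, -1.8028)
step 7: x0=(0.6126, 1.5652) x1=(-0.3301, 0.3513) x2=(0.8510, 0.2623) x3=(0.5547, -1.8132)
step 8: x0=(0.6287, 1.5827) x1=(-0.3477, 0.3644) x2=(0.8277, 0.2793) x3=(0.5268, -1.8236)
step 9: x0=(0.6446, 1.5997) x1=(-0.3649, 0.3775) x2=(0.8038, 0.2966) x3=(0.4989, -1.8341)
step 10: x0=(0.6606, 1.6162) x1=(-0.3819, 0.3907) x2=(0.7793, 0.3141) x3=(0.4710, -1.8445)
step 11: x0=(0.6766, 1.6323) x1=(-0.3986, 0.4038) x2=(0.7543, 0.3320) x3=(0.4431, -1.8549)
step 12: x0=(0.6925, 1.6479) x1=(-0.4150, 0.4170) x2=(0.7287, 0.3501) x3=(0.4152, -1.8653)
step 13: x0=(0.7084, 1.6631) x1=(-0.4311, 0.4301) x2=(0.7024, 0.3685) x3=(0.3873, -1.8757)
step 14: x0=(0.7242, 1.6778) x1=(-0.4469, 0.4433) x2=(0.6755, 0.3872) x3=(0.3594, -1.8861)
step 15: x0=(0.7400, 1.6920) x1=(-0.4623, 0.4564) x2=(0.6480, 0.4062) x3=(0.3315, -1.8965)
step 16: x0=(0.7557, 1.7058) x1=(-0.4773, 0.4696) x2=(0.6197, 0.4256) x3=(0.3036, -1.9068)
step 17: x0=(0.7713, 1.7190) x1=(-0.4919, 0.4827) x2=(0.5907, 0.4452) x3=(0.2757, -1.9172)
step 18: x0=(0.7868, 1.7318) x1=(-0.5061, 0.4958) x2=(0.5608, 0.4652) x3=(0.2478, -1.9276)
step 19: x0=(0.8022, 1.7442) x1=(-0.5199, 0.5090) x2=(0.5301, 0.4854) x3=(0.2199, -1.9380)
step 20: x0=(0.8175, 1.7561) x1=(-0.5331, 0.5221) x2=(0.4984, 0.5060) x3=(0.1920, -1.9483)
step 21: x0=(0.8326, 1.7675) x1=(-0.5457, 0.5352) x2=(0.4657, 0.5268) x3=(0.1641, -1.9587)
step 22: x0=(0.8476, 1.7786) x1=(-0.5577, 0.5483) x2=(0.4317, 0.5479) x3=(0.1362, -1.9691)
step 23: x0=(0.8625, 1.7892) x1=(-0.5690, 0.5615) x2=(0.3964, 0.5693) x3=(0.1083, -1.9794)
step 24: x0=(0.8772, 1.7994) x1=(-0.5796, 0.5746) x2=(0.3597, 0.5909) x3=(0.0803, -1.9898)
step 25: x0=(0.8917, 1.8093) x1=(-0.5892, 0.5878) x2=(0.3212, 0.6127) x3=(0.0524, -2.0001)
step 26: x0=(0.9060, 1.8188) x1=(-0.5978, 0.6010) x2=(0.2808, 0.6346) x3=(0.0245, -2.0105)
step 27: x0=(0.9202, 1.8280) x1=(-0.6055, 0.6142) x2=(0.2385, 0.6567) x3=(-0.0034, -2.0208)
step 28: x0=(0.9342, 1.8370) x1=(-0.6121, 0.6275) x2=(0.1942, 0.6788) x3=(-0.0313, -2.0312)
step 29: x0=(0.9480, 1.8457) x1=(-0.6181, 0.6408) x2=(0.1488, 0.7010) x3=(-0.0592, -2.0415)
step 30: x0=(0.9617, 1.8541) x1=(-0.6248, 0.6541) x2=(0.1050, 0.7234) x3=(-0.0871, -2.0519)
step 31: x0=(0.9752, 1.8624) x1=(-0.6354, 0.6670) x2=(0.0692, 0.7467) x3=(-0.1150, -2.0622)
step 32: x0=(0.9885, 1.8705) x1=(-0.6541, 0.6790) x2=(0.0499, 0.7720) x3=(-0.1429, -2.0726)
step 33: x0=(1.0017, 1.8784) x1=(-0.6806, 0.6900) x2=(0.0467, 0.7995) x3=(-0.1708, -2.0829)
step 34: x0=(1.0148, 1.8862) x1=(-0.7107, 0.7004) x2=(0.0507, 0.8281) x3=(-0.1987, -2.0932)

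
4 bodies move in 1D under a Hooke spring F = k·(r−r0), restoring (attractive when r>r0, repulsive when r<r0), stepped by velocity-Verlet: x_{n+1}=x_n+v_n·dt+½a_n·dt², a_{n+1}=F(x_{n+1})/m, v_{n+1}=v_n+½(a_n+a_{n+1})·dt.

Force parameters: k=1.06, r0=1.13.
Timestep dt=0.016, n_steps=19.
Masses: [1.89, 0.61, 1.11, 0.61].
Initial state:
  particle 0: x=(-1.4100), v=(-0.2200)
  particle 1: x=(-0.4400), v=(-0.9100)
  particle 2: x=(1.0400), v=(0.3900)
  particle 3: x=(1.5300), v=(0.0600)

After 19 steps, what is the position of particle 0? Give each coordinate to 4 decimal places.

(-1.4010)

step 0: x0=(-1.4100) x1=(-0.4400) x2=(1.0400) x3=(1.5300)
step 1: x0=(-1.4133) x1=(-0.4543) x2=(1.0460) x3=(1.5305)
step 2: x0=(-1.4162) x1=(-0.4679) x2=(1.0513) x3=(1.5301)
step 3: x0=(-1.4186) x1=(-0.4809) x2=(1.0561) x3=(1.5288)
step 4: x0=(-1.4207) x1=(-0.4932) x2=(1.0604) x3=(1.5266)
step 5: x0=(-1.4223) x1=(-0.5049) x2=(1.0640) x3=(1.5235)
step 6: x0=(-1.4234) x1=(-0.5159) x2=(1.0670) x3=(1.5195)
step 7: x0=(-1.4242) x1=(-0.5262) x2=(1.0694) x3=(1.5146)
step 8: x0=(-1.4245) x1=(-0.5357) x2=(1.0712) x3=(1.5088)
step 9: x0=(-1.4244) x1=(-0.5445) x2=(1.0724) x3=(1.5020)
step 10: x0=(-1.4239) x1=(-0.5526) x2=(1.0729) x3=(1.4944)
step 11: x0=(-1.4230) x1=(-0.5600) x2=(1.0728) x3=(1.4859)
step 12: x0=(-1.4217) x1=(-0.5666) x2=(1.0721) x3=(1.4765)
step 13: x0=(-1.4199) x1=(-0.5724) x2=(1.0708) x3=(1.4662)
step 14: x0=(-1.4178) x1=(-0.5775) x2=(1.0688) x3=(1.4551)
step 15: x0=(-1.4152) x1=(-0.5819) x2=(1.0662) x3=(1.4431)
step 16: x0=(-1.4123) x1=(-0.5854) x2=(1.0629) x3=(1.4303)
step 17: x0=(-1.4089) x1=(-0.5882) x2=(1.0590) x3=(1.4167)
step 18: x0=(-1.4052) x1=(-0.5903) x2=(1.0544) x3=(1.4023)
step 19: x0=(-1.4010) x1=(-0.5916) x2=(1.0492) x3=(1.3871)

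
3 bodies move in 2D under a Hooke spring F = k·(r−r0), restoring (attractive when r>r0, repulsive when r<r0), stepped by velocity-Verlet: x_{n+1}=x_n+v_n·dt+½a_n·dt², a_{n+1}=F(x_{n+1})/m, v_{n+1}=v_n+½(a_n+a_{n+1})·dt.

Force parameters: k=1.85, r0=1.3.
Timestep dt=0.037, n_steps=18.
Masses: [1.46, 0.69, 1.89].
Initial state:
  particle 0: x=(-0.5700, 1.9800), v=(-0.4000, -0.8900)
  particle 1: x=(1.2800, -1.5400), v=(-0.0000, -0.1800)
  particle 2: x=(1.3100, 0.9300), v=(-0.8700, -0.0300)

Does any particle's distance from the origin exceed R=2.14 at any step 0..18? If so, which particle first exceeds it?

step 0: x0=(-0.5700, 1.9800) x1=(1.2800, -1.5400) x2=(1.3100, 0.9300)
step 1: x0=(-0.5831, 1.9447) x1=(1.2777, -1.5402) x2=(1.2773, 0.9284)
step 2: x0=(-0.5927, 1.9046) x1=(1.2709, -1.5275) x2=(1.2436, 0.9257)
step 3: x0=(-0.5990, 1.8599) x1=(1.2594, -1.5021) x2=(1.2091, 0.9220)
step 4: x0=(-0.6021, 1.8107) x1=(1.2434, -1.4645) x2=(1.1737, 0.9173)
step 5: x0=(-0.6020, 1.7573) x1=(1.2228, -1.4150) x2=(1.1375, 0.9115)
step 6: x0=(-0.5988, 1.6999) x1=(1.1977, -1.3543) x2=(1.1006, 0.9047)
step 7: x0=(-0.5928, 1.6387) x1=(1.1684, -1.2829) x2=(1.0630, 0.8969)
step 8: x0=(-0.5840, 1.5740) x1=(1.1348, -1.2016) x2=(1.0249, 0.8882)
step 9: x0=(-0.5728, 1.5061) x1=(1.0973, -1.1114) x2=(0.9863, 0.8788)
step 10: x0=(-0.5593, 1.4353) x1=(1.0561, -1.0129) x2=(0.9472, 0.8685)
step 11: x0=(-0.5437, 1.3620) x1=(1.0115, -0.9074) x2=(0.9078, 0.8577)
step 12: x0=(-0.5262, 1.2864) x1=(0.9638, -0.7957) x2=(0.8682, 0.8463)
step 13: x0=(-0.5073, 1.2090) x1=(0.9133, -0.6790) x2=(0.8283, 0.8345)
step 14: x0=(-0.4871, 1.1301) x1=(0.8604, -0.5584) x2=(0.7884, 0.8225)
step 15: x0=(-0.4659, 1.0500) x1=(0.8055, -0.4351) x2=(0.7485, 0.8104)
step 16: x0=(-0.4441, 0.9690) x1=(0.7491, -0.3101) x2=(0.7086, 0.7983)
step 17: x0=(-0.4220, 0.8875) x1=(0.6916, -0.1846) x2=(0.6689, 0.7864)
step 18: x0=(-0.4000, 0.8058) x1=(0.6334, -0.0597) x2=(0.6295, 0.7750)

no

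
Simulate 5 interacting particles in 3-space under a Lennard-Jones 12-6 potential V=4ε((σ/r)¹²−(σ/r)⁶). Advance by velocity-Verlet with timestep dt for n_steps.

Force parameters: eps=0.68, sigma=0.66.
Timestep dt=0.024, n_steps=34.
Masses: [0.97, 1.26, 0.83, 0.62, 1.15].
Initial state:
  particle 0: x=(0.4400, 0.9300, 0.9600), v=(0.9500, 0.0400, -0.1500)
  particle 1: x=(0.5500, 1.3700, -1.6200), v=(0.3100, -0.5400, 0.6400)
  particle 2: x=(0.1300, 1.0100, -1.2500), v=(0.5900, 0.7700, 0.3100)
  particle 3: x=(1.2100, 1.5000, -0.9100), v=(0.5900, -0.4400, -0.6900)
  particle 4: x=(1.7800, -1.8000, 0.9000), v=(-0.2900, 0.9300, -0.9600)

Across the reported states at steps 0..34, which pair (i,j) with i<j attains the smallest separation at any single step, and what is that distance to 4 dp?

pair (1,2), distance 0.6523

step 0: x0=(0.4400, 0.9300, 0.9600) x1=(0.5500, 1.3700, -1.6200) x2=(0.1300, 1.0100, -1.2500) x3=(1.2100, 1.5000, -0.9100) x4=(1.7800, -1.8000, 0.9000)
step 1: x0=(0.4628, 0.9310, 0.9564) x1=(0.5607, 1.3597, -1.6071) x2=(0.1396, 1.0246, -1.2385) x3=(1.2236, 1.4893, -0.9270) x4=(1.7730, -1.7777, 0.8770)
step 2: x0=(0.4856, 0.9319, 0.9528) x1=(0.5809, 1.3567, -1.6017) x2=(0.1357, 1.0282, -1.2148) x3=(1.2361, 1.4783, -0.9451) x4=(1.7661, -1.7554, 0.8539)
step 3: x0=(0.5084, 0.9329, 0.9492) x1=(0.6064, 1.3573, -1.5999) x2=(0.1247, 1.0267, -1.1848) x3=(1.2472, 1.4670, -0.9642) x4=(1.7591, -1.7330, 0.8309)
step 4: x0=(0.5312, 0.9338, 0.9455) x1=(0.6334, 1.3586, -1.5983) x2=(0.1125, 1.0242, -1.1536) x3=(1.2569, 1.4554, -0.9846) x4=(1.7522, -1.7107, 0.8078)
step 5: x0=(0.5540, 0.9348, 0.9419) x1=(0.6606, 1.3598, -1.5957) x2=(0.1012, 1.0223, -1.1229) x3=(1.2649, 1.4435, -1.0064) x4=(1.7452, -1.6884, 0.7848)
step 6: x0=(0.5768, 0.9358, 0.9383) x1=(0.6879, 1.3606, -1.5916) x2=(0.0912, 1.0211, -1.0931) x3=(1.2710, 1.4313, -1.0298) x4=(1.7382, -1.6661, 0.7618)
step 7: x0=(0.5996, 0.9367, 0.9346) x1=(0.7152, 1.3611, -1.5862) x2=(0.0826, 1.0206, -1.0643) x3=(1.2753, 1.4187, -1.0547) x4=(1.7313, -1.6437, 0.7387)
step 8: x0=(0.6224, 0.9377, 0.9309) x1=(0.7425, 1.3613, -1.5796) x2=(0.0751, 1.0207, -1.0363) x3=(1.2782, 1.4060, -1.0809) x4=(1.7243, -1.6214, 0.7157)
step 9: x0=(0.6452, 0.9387, 0.9273) x1=(0.7689, 1.3611, -1.5727) x2=(0.0687, 1.0214, -1.0091) x3=(1.2813, 1.3933, -1.1065) x4=(1.7174, -1.5991, 0.6926)
step 10: x0=(0.6680, 0.9396, 0.9236) x1=(0.7920, 1.3606, -1.5681) x2=(0.0631, 1.0224, -0.9824) x3=(1.2900, 1.3808, -1.1269) x4=(1.7104, -1.5768, 0.6696)
step 11: x0=(0.6909, 0.9406, 0.9199) x1=(0.8076, 1.3596, -1.5696) x2=(0.0583, 1.0237, -0.9562) x3=(1.3131, 1.3689, -1.1342) x4=(1.7034, -1.5545, 0.6466)
step 12: x0=(0.7137, 0.9416, 0.9162) x1=(0.8158, 1.3583, -1.5767) x2=(0.0541, 1.0253, -0.9304) x3=(1.3501, 1.3572, -1.1294) x4=(1.6965, -1.5321, 0.6235)
step 13: x0=(0.7365, 0.9426, 0.9125) x1=(0.8212, 1.3569, -1.5859) x2=(0.0505, 1.0271, -0.9049) x3=(1.3923, 1.3454, -1.1201) x4=(1.6895, -1.5098, 0.6005)
step 14: x0=(0.7593, 0.9435, 0.9087) x1=(0.8262, 1.3554, -1.5949) x2=(0.0472, 1.0291, -0.8798) x3=(1.4347, 1.3337, -1.1106) x4=(1.6825, -1.4875, 0.5774)
step 15: x0=(0.7821, 0.9445, 0.9050) x1=(0.8318, 1.3538, -1.6032) x2=(0.0444, 1.0312, -0.8550) x3=(1.4755, 1.3219, -1.1022) x4=(1.6756, -1.4651, 0.5544)
step 16: x0=(0.8049, 0.9455, 0.9012) x1=(0.8380, 1.3521, -1.6106) x2=(0.0418, 1.0334, -0.8304) x3=(1.5145, 1.3102, -1.0952) x4=(1.6686, -1.4428, 0.5314)
step 17: x0=(0.8277, 0.9464, 0.8975) x1=(0.8450, 1.3503, -1.6173) x2=(0.0395, 1.0357, -0.8060) x3=(1.5516, 1.2986, -1.0895) x4=(1.6616, -1.4205, 0.5083)
step 18: x0=(0.8505, 0.9474, 0.8937) x1=(0.8526, 1.3484, -1.6232) x2=(0.0375, 1.0381, -0.7818) x3=(1.5871, 1.2871, -1.0849) x4=(1.6547, -1.3981, 0.4853)
step 19: x0=(0.8732, 0.9484, 0.8899) x1=(0.8608, 1.3463, -1.6285) x2=(0.0356, 1.0405, -0.7577) x3=(1.6213, 1.2758, -1.0813) x4=(1.6477, -1.3758, 0.4622)
step 20: x0=(0.8960, 0.9493, 0.8861) x1=(0.8695, 1.3442, -1.6334) x2=(0.0339, 1.0431, -0.7338) x3=(1.6541, 1.2645, -1.0786) x4=(1.6407, -1.3535, 0.4392)
step 21: x0=(0.9188, 0.9503, 0.8823) x1=(0.8786, 1.3420, -1.6378) x2=(0.0324, 1.0456, -0.7100) x3=(1.6859, 1.2533, -1.0766) x4=(1.6338, -1.3311, 0.4161)
step 22: x0=(0.9416, 0.9513, 0.8784) x1=(0.8881, 1.3398, -1.6418) x2=(0.0309, 1.0482, -0.6863) x3=(1.7168, 1.2422, -1.0752) x4=(1.6268, -1.3088, 0.3931)
step 23: x0=(0.9644, 0.9523, 0.8746) x1=(0.8980, 1.3375, -1.6454) x2=(0.0296, 1.0508, -0.6626) x3=(1.7468, 1.2312, -1.0743) x4=(1.6198, -1.2865, 0.3701)
step 24: x0=(0.9872, 0.9532, 0.8707) x1=(0.9081, 1.3351, -1.6488) x2=(0.0284, 1.0535, -0.6391) x3=(1.7761, 1.2203, -1.0740) x4=(1.6129, -1.2641, 0.3470)
step 25: x0=(1.0099, 0.9542, 0.8668) x1=(0.9186, 1.3326, -1.6519) x2=(0.0273, 1.0561, -0.6156) x3=(1.8046, 1.2095, -1.0740) x4=(1.6059, -1.2418, 0.3240)
step 26: x0=(1.0327, 0.9552, 0.8629) x1=(0.9293, 1.3301, -1.6548) x2=(0.0262, 1.0588, -0.5922) x3=(1.8326, 1.1988, -1.0745) x4=(1.5989, -1.2194, 0.3009)
step 27: x0=(1.0554, 0.9561, 0.8590) x1=(0.9402, 1.3276, -1.6574) x2=(0.0253, 1.0615, -0.5688) x3=(1.8600, 1.1881, -1.0753) x4=(1.5920, -1.1971, 0.2779)
step 28: x0=(1.0782, 0.9571, 0.8551) x1=(0.9514, 1.3250, -1.6599) x2=(0.0243, 1.0642, -0.5455) x3=(1.8869, 1.1775, -1.0764) x4=(1.5850, -1.1747, 0.2548)
step 29: x0=(1.1009, 0.9581, 0.8511) x1=(0.9627, 1.3224, -1.6622) x2=(0.0235, 1.0669, -0.5222) x3=(1.9133, 1.1670, -1.0777) x4=(1.5780, -1.1524, 0.2318)
step 30: x0=(1.1237, 0.9590, 0.8471) x1=(0.9743, 1.3197, -1.6643) x2=(0.0227, 1.0696, -0.4989) x3=(1.9393, 1.1565, -1.0793) x4=(1.5711, -1.1300, 0.2088)
step 31: x0=(1.1464, 0.9600, 0.8431) x1=(0.9860, 1.3170, -1.6663) x2=(0.0219, 1.0724, -0.4757) x3=(1.9649, 1.1461, -1.0812) x4=(1.5641, -1.1076, 0.1857)
step 32: x0=(1.1691, 0.9610, 0.8391) x1=(0.9979, 1.3142, -1.6681) x2=(0.0212, 1.0751, -0.4524) x3=(1.9901, 1.1358, -1.0832) x4=(1.5571, -1.0853, 0.1627)
step 33: x0=(1.1918, 0.9619, 0.8351) x1=(1.0099, 1.3114, -1.6699) x2=(0.0206, 1.0778, -0.4292) x3=(2.0149, 1.1255, -1.0854) x4=(1.5501, -1.0629, 0.1396)
step 34: x0=(1.2145, 0.9629, 0.8310) x1=(1.0221, 1.3086, -1.6715) x2=(0.0199, 1.0806, -0.4060) x3=(2.0395, 1.1153, -1.0879) x4=(1.5432, -1.0405, 0.1166)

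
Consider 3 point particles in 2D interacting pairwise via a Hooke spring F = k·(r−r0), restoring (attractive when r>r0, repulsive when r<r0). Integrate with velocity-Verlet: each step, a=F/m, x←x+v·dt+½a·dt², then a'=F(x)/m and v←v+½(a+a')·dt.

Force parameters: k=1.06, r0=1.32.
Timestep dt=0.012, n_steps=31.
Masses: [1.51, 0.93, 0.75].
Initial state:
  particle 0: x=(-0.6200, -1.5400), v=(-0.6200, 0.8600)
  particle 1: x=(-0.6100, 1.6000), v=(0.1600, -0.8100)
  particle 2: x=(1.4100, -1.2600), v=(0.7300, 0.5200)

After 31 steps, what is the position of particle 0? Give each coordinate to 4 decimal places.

(-0.8067, -1.1397)

step 0: x0=(-0.6200, -1.5400) x1=(-0.6100, 1.6000) x2=(1.4100, -1.2600)
step 1: x0=(-0.6274, -1.5296) x1=(-0.6080, 1.5900) x2=(1.4186, -1.2536)
step 2: x0=(-0.6347, -1.5190) x1=(-0.6057, 1.5794) x2=(1.4267, -1.2468)
step 3: x0=(-0.6420, -1.5082) x1=(-0.6033, 1.5682) x2=(1.4345, -1.2398)
step 4: x0=(-0.6492, -1.4972) x1=(-0.6007, 1.5564) x2=(1.4418, -1.2323)
step 5: x0=(-0.6562, -1.4860) x1=(-0.5978, 1.5441) x2=(1.4487, -1.2246)
step 6: x0=(-0.6632, -1.4747) x1=(-0.5948, 1.5312) x2=(1.4552, -1.2165)
step 7: x0=(-0.6702, -1.4631) x1=(-0.5916, 1.5178) x2=(1.4613, -1.2081)
step 8: x0=(-0.6770, -1.4514) x1=(-0.5881, 1.5038) x2=(1.4669, -1.1994)
step 9: x0=(-0.6837, -1.4395) x1=(-0.5845, 1.4893) x2=(1.4721, -1.1903)
step 10: x0=(-0.6904, -1.4275) x1=(-0.5806, 1.4742) x2=(1.4769, -1.1810)
step 11: x0=(-0.6969, -1.4152) x1=(-0.5766, 1.4587) x2=(1.4813, -1.1713)
step 12: x0=(-0.7034, -1.4028) x1=(-0.5724, 1.4426) x2=(1.4852, -1.1614)
step 13: x0=(-0.7098, -1.3903) x1=(-0.5680, 1.4260) x2=(1.4888, -1.1511)
step 14: x0=(-0.7161, -1.3776) x1=(-0.5634, 1.4089) x2=(1.4918, -1.1405)
step 15: x0=(-0.7222, -1.3647) x1=(-0.5586, 1.3913) x2=(1.4945, -1.1297)
step 16: x0=(-0.7283, -1.3516) x1=(-0.5536, 1.3732) x2=(1.4967, -1.1185)
step 17: x0=(-0.7343, -1.3384) x1=(-0.5484, 1.3546) x2=(1.4985, -1.1071)
step 18: x0=(-0.7401, -1.3251) x1=(-0.5431, 1.3356) x2=(1.4998, -1.0954)
step 19: x0=(-0.7459, -1.3116) x1=(-0.5376, 1.3162) x2=(1.5007, -1.0835)
step 20: x0=(-0.7516, -1.2980) x1=(-0.5319, 1.2962) x2=(1.5012, -1.0713)
step 21: x0=(-0.7571, -1.2842) x1=(-0.5260, 1.2759) x2=(1.5013, -1.0588)
step 22: x0=(-0.7626, -1.2703) x1=(-0.5199, 1.2551) x2=(1.5009, -1.0460)
step 23: x0=(-0.7679, -1.2563) x1=(-0.5137, 1.2339) x2=(1.5001, -1.0331)
step 24: x0=(-0.7731, -1.2422) x1=(-0.5073, 1.2124) x2=(1.4989, -1.0198)
step 25: x0=(-0.7783, -1.2279) x1=(-0.5008, 1.1904) x2=(1.4972, -1.0064)
step 26: x0=(-0.7833, -1.2135) x1=(-0.4941, 1.1680) x2=(1.4952, -0.9927)
step 27: x0=(-0.7882, -1.1989) x1=(-0.4872, 1.1453) x2=(1.4927, -0.9788)
step 28: x0=(-0.7930, -1.1843) x1=(-0.4802, 1.1222) x2=(1.4898, -0.9646)
step 29: x0=(-0.7976, -1.1696) x1=(-0.4730, 1.0988) x2=(1.4865, -0.9503)
step 30: x0=(-0.8022, -1.1547) x1=(-0.4657, 1.0750) x2=(1.4827, -0.9358)
step 31: x0=(-0.8067, -1.1397) x1=(-0.4582, 1.0509) x2=(1.4786, -0.9210)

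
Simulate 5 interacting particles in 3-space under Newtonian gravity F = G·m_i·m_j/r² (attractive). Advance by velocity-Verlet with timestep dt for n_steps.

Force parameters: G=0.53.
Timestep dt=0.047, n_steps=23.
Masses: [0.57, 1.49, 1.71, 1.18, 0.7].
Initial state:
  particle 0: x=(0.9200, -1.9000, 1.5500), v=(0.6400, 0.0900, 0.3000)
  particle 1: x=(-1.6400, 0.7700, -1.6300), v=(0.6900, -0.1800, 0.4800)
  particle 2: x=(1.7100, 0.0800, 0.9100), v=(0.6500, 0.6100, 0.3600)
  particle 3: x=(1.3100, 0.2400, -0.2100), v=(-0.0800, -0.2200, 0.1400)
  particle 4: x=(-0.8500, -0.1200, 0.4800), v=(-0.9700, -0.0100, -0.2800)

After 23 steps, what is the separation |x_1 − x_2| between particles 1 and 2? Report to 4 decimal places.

3.7500

step 0: x0=(0.9200, -1.9000, 1.5500) x1=(-1.6400, 0.7700, -1.6300) x2=(1.7100, 0.0800, 0.9100) x3=(1.3100, 0.2400, -0.2100) x4=(-0.8500, -0.1200, 0.4800)
step 1: x0=(0.9501, -1.8955, 1.5639) x1=(-1.6074, 0.7615, -1.6073) x2=(1.7403, 0.1087, 0.9265) x3=(1.3063, 0.2295, -0.2028) x4=(-0.8953, -0.1204, 0.4667)
step 2: x0=(0.9803, -1.8903, 1.5776) x1=(-1.5746, 0.7529, -1.5844) x2=(1.7700, 0.1373, 0.9420) x3=(1.3028, 0.2189, -0.1942) x4=(-0.9402, -0.1207, 0.4532)
step 3: x0=(1.0105, -1.8846, 1.5909) x1=(-1.5415, 0.7441, -1.5611) x2=(1.7991, 0.1659, 0.9567) x3=(1.2995, 0.2081, -0.1844) x4=(-0.9846, -0.1209, 0.4393)
step 4: x0=(1.0407, -1.8783, 1.6039) x1=(-1.5082, 0.7353, -1.5376) x2=(1.8277, 0.1945, 0.9705) x3=(1.2965, 0.1972, -0.1735) x4=(-1.0286, -0.1209, 0.4252)
step 5: x0=(1.0710, -1.8714, 1.6166) x1=(-1.4746, 0.7263, -1.5138) x2=(1.8556, 0.2229, 0.9834) x3=(1.2936, 0.1862, -0.1613) x4=(-1.0721, -0.1207, 0.4108)
step 6: x0=(1.1014, -1.8640, 1.6290) x1=(-1.4407, 0.7172, -1.4896) x2=(1.8830, 0.2512, 0.9956) x3=(1.2910, 0.1752, -0.1481) x4=(-1.1152, -0.1204, 0.3960)
step 7: x0=(1.1317, -1.8560, 1.6410) x1=(-1.4066, 0.7080, -1.4652) x2=(1.9098, 0.2793, 1.0070) x3=(1.2887, 0.1642, -0.1338) x4=(-1.1579, -0.1200, 0.3809)
step 8: x0=(1.1621, -1.8474, 1.6528) x1=(-1.3722, 0.6986, -1.4404) x2=(1.9360, 0.3072, 1.0177) x3=(1.2866, 0.1533, -0.1184) x4=(-1.2002, -0.1193, 0.3655)
step 9: x0=(1.1925, -1.8383, 1.6643) x1=(-1.3375, 0.6892, -1.4153) x2=(1.9617, 0.3350, 1.0276) x3=(1.2848, 0.1425, -0.1020) x4=(-1.2421, -0.1185, 0.3496)
step 10: x0=(1.2230, -1.8287, 1.6755) x1=(-1.3026, 0.6795, -1.3898) x2=(1.9867, 0.3625, 1.0368) x3=(1.2833, 0.1318, -0.0847) x4=(-1.2836, -0.1174, 0.3334)
step 11: x0=(1.2534, -1.8185, 1.6863) x1=(-1.2674, 0.6697, -1.3640) x2=(2.0111, 0.3898, 1.0453) x3=(1.2821, 0.1212, -0.0665) x4=(-1.3247, -0.1161, 0.3168)
step 12: x0=(1.2839, -1.8077, 1.6969) x1=(-1.2320, 0.6598, -1.3377) x2=(2.0350, 0.4168, 1.0531) x3=(1.2811, 0.1108, -0.0474) x4=(-1.3654, -0.1146, 0.2997)
step 13: x0=(1.3144, -1.7965, 1.7071) x1=(-1.1963, 0.6497, -1.3111) x2=(2.0583, 0.4436, 1.0604) x3=(1.2805, 0.1006, -0.0274) x4=(-1.4056, -0.1129, 0.2822)
step 14: x0=(1.3448, -1.7847, 1.7170) x1=(-1.1604, 0.6394, -1.2841) x2=(2.0810, 0.4700, 1.0670) x3=(1.2801, 0.0906, -0.0066) x4=(-1.4454, -0.1109, 0.2642)
step 15: x0=(1.3753, -1.7723, 1.7267) x1=(-1.1243, 0.6289, -1.2567) x2=(2.1030, 0.4962, 1.0730) x3=(1.2801, 0.0809, 0.0149) x4=(-1.4847, -0.1087, 0.2458)
step 16: x0=(1.4058, -1.7594, 1.7360) x1=(-1.0880, 0.6183, -1.2288) x2=(2.1245, 0.5221, 1.0784) x3=(1.2803, 0.0714, 0.0372) x4=(-1.5236, -0.1061, 0.2269)
step 17: x0=(1.4362, -1.7460, 1.7450) x1=(-1.0514, 0.6075, -1.2005) x2=(2.1455, 0.5476, 1.0832) x3=(1.2808, 0.0622, 0.0602) x4=(-1.5619, -0.1034, 0.2075)
step 18: x0=(1.4667, -1.7321, 1.7536) x1=(-1.0147, 0.5965, -1.1718) x2=(2.1658, 0.5728, 1.0876) x3=(1.2817, 0.0533, 0.0839) x4=(-1.5998, -0.1003, 0.1875)
step 19: x0=(1.4971, -1.7176, 1.7620) x1=(-0.9778, 0.5854, -1.1427) x2=(2.1855, 0.5976, 1.0914) x3=(1.2828, 0.0447, 0.1082) x4=(-1.6370, -0.0969, 0.1671)
step 20: x0=(1.5275, -1.7026, 1.7700) x1=(-0.9407, 0.5740, -1.1131) x2=(2.2047, 0.6221, 1.0947) x3=(1.2842, 0.0365, 0.1332) x4=(-1.6737, -0.0933, 0.1462)
step 21: x0=(1.5578, -1.6871, 1.7777) x1=(-0.9034, 0.5624, -1.0830) x2=(2.2232, 0.6462, 1.0975) x3=(1.2860, 0.0286, 0.1587) x4=(-1.7097, -0.0893, 0.1248)
step 22: x0=(1.5882, -1.6710, 1.7851) x1=(-0.8660, 0.5507, -1.0525) x2=(2.2412, 0.6699, 1.0999) x3=(1.2880, 0.0210, 0.1848) x4=(-1.7451, -0.0851, 0.1029)
step 23: x0=(1.6184, -1.6544, 1.7921) x1=(-0.8285, 0.5387, -1.0215) x2=(2.2586, 0.6933, 1.1018) x3=(1.2903, 0.0139, 0.2114) x4=(-1.7799, -0.0805, 0.0806)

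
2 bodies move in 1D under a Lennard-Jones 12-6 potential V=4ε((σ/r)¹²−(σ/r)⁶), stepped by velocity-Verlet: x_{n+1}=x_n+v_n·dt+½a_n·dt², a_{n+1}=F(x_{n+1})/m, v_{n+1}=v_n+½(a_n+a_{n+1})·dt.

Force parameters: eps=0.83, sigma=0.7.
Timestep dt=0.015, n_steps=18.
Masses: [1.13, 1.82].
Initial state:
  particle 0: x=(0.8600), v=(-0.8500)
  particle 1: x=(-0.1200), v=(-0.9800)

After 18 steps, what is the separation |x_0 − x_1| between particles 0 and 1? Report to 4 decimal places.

0.9086

step 0: x0=(0.8600) x1=(-0.1200)
step 1: x0=(0.8471) x1=(-0.1346)
step 2: x0=(0.8337) x1=(-0.1489)
step 3: x0=(0.8200) x1=(-0.1630)
step 4: x0=(0.8059) x1=(-0.1769)
step 5: x0=(0.7914) x1=(-0.1905)
step 6: x0=(0.7765) x1=(-0.2038)
step 7: x0=(0.7612) x1=(-0.2170)
step 8: x0=(0.7455) x1=(-0.2298)
step 9: x0=(0.7294) x1=(-0.2424)
step 10: x0=(0.7129) x1=(-0.2548)
step 11: x0=(0.6960) x1=(-0.2669)
step 12: x0=(0.6786) x1=(-0.2788)
step 13: x0=(0.6608) x1=(-0.2903)
step 14: x0=(0.6426) x1=(-0.3016)
step 15: x0=(0.6239) x1=(-0.3126)
step 16: x0=(0.6047) x1=(-0.3233)
step 17: x0=(0.5850) x1=(-0.3337)
step 18: x0=(0.5648) x1=(-0.3438)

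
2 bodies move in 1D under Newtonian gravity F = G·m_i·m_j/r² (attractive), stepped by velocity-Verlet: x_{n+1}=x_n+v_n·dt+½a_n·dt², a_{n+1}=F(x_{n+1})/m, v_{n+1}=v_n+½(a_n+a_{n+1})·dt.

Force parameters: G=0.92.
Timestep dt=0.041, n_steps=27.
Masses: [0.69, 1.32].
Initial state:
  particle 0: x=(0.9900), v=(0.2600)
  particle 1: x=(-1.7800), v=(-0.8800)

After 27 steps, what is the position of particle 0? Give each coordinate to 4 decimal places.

step 0: x0=(0.9900) x1=(-1.7800)
step 1: x0=(1.0005) x1=(-1.8160)
step 2: x0=(1.0108) x1=(-1.8519)
step 3: x0=(1.0208) x1=(-1.8876)
step 4: x0=(1.0306) x1=(-1.9233)
step 5: x0=(1.0401) x1=(-1.9587)
step 6: x0=(1.0495) x1=(-1.9941)
step 7: x0=(1.0586) x1=(-2.0294)
step 8: x0=(1.0674) x1=(-2.0645)
step 9: x0=(1.0761) x1=(-2.0996)
step 10: x0=(1.0846) x1=(-2.1345)
step 11: x0=(1.0929) x1=(-2.1694)
step 12: x0=(1.1010) x1=(-2.2041)
step 13: x0=(1.1088) x1=(-2.2387)
step 14: x0=(1.1166) x1=(-2.2733)
step 15: x0=(1.1241) x1=(-2.3077)
step 16: x0=(1.1315) x1=(-2.3421)
step 17: x0=(1.1387) x1=(-2.3763)
step 18: x0=(1.1457) x1=(-2.4105)
step 19: x0=(1.1526) x1=(-2.4446)
step 20: x0=(1.1593) x1=(-2.4786)
step 21: x0=(1.1658) x1=(-2.5126)
step 22: x0=(1.1722) x1=(-2.5464)
step 23: x0=(1.1785) x1=(-2.5802)
step 24: x0=(1.1846) x1=(-2.6139)
step 25: x0=(1.1906) x1=(-2.6475)
step 26: x0=(1.1964) x1=(-2.6811)
step 27: x0=(1.2021) x1=(-2.7146)

(1.2021)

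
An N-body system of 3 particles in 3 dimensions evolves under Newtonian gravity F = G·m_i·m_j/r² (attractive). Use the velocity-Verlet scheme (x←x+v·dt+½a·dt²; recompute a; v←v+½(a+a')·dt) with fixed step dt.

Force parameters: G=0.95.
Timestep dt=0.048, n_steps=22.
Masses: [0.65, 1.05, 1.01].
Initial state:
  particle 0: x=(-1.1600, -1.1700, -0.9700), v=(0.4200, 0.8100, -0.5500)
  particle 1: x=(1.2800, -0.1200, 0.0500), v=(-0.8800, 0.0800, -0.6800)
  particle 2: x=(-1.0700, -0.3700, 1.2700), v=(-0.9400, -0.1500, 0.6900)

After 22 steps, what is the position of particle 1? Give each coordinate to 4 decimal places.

(0.2396, -0.0650, -0.6640)

step 0: x0=(-1.1600, -1.1700, -0.9700) x1=(1.2800, -0.1200, 0.0500) x2=(-1.0700, -0.3700, 1.2700)
step 1: x0=(-1.1397, -1.1310, -0.9962) x1=(1.2375, -0.1162, 0.0174) x2=(-1.1150, -0.3772, 1.3029)
step 2: x0=(-1.1192, -1.0918, -1.0219) x1=(1.1947, -0.1125, -0.0151) x2=(-1.1597, -0.3845, 1.3355)
step 3: x0=(-1.0984, -1.0523, -1.0471) x1=(1.1514, -0.1089, -0.0476) x2=(-1.2041, -0.3918, 1.3676)
step 4: x0=(-1.0773, -1.0127, -1.0719) x1=(1.1076, -0.1054, -0.0799) x2=(-1.2483, -0.3991, 1.3994)
step 5: x0=(-1.0559, -0.9728, -1.0962) x1=(1.0635, -0.1020, -0.1123) x2=(-1.2922, -0.4065, 1.4309)
step 6: x0=(-1.0343, -0.9328, -1.1200) x1=(1.0189, -0.0988, -0.1445) x2=(-1.3359, -0.4139, 1.4619)
step 7: x0=(-1.0124, -0.8925, -1.1434) x1=(0.9739, -0.0956, -0.1767) x2=(-1.3793, -0.4213, 1.4926)
step 8: x0=(-0.9901, -0.8521, -1.1663) x1=(0.9285, -0.0925, -0.2089) x2=(-1.4224, -0.4286, 1.5230)
step 9: x0=(-0.9675, -0.8114, -1.1887) x1=(0.8827, -0.0896, -0.2410) x2=(-1.4653, -0.4360, 1.5530)
step 10: x0=(-0.9446, -0.7706, -1.2107) x1=(0.8364, -0.0868, -0.2731) x2=(-1.5080, -0.4434, 1.5827)
step 11: x0=(-0.9213, -0.7295, -1.2322) x1=(0.7896, -0.0841, -0.3052) x2=(-1.5504, -0.4508, 1.6121)
step 12: x0=(-0.8976, -0.6883, -1.2531) x1=(0.7424, -0.0816, -0.3372) x2=(-1.5926, -0.4581, 1.6412)
step 13: x0=(-0.8735, -0.6469, -1.2736) x1=(0.6947, -0.0792, -0.3693) x2=(-1.6346, -0.4655, 1.6699)
step 14: x0=(-0.8489, -0.6053, -1.2935) x1=(0.6465, -0.0770, -0.4015) x2=(-1.6764, -0.4728, 1.6983)
step 15: x0=(-0.8238, -0.5634, -1.3129) x1=(0.5977, -0.0749, -0.4337) x2=(-1.7180, -0.4801, 1.7265)
step 16: x0=(-0.7981, -0.5214, -1.3317) x1=(0.5485, -0.0729, -0.4660) x2=(-1.7594, -0.4874, 1.7543)
step 17: x0=(-0.7718, -0.4791, -1.3498) x1=(0.4987, -0.0712, -0.4984) x2=(-1.8005, -0.4946, 1.7819)
step 18: x0=(-0.7449, -0.4365, -1.3673) x1=(0.4482, -0.0696, -0.5310) x2=(-1.8415, -0.5018, 1.8092)
step 19: x0=(-0.7172, -0.3938, -1.3840) x1=(0.3972, -0.0682, -0.5638) x2=(-1.8823, -0.5090, 1.8363)
step 20: x0=(-0.6887, -0.3507, -1.3998) x1=(0.3454, -0.0669, -0.5968) x2=(-1.9229, -0.5161, 1.8630)
step 21: x0=(-0.6592, -0.3075, -1.4148) x1=(0.2929, -0.0659, -0.6302) x2=(-1.9633, -0.5233, 1.8895)
step 22: x0=(-0.6288, -0.2639, -1.4286) x1=(0.2396, -0.0650, -0.6640) x2=(-2.0036, -0.5304, 1.9158)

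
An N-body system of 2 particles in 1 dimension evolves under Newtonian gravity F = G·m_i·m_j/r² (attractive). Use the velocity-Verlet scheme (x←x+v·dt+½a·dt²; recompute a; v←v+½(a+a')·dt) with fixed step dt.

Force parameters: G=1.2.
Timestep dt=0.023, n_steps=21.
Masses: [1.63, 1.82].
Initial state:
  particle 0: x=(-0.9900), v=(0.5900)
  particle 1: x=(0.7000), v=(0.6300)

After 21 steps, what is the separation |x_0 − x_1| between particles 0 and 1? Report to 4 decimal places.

step 0: x0=(-0.9900) x1=(0.7000)
step 1: x0=(-0.9762) x1=(0.7143)
step 2: x0=(-0.9621) x1=(0.7283)
step 3: x0=(-0.9475) x1=(0.7418)
step 4: x0=(-0.9325) x1=(0.7551)
step 5: x0=(-0.9171) x1=(0.7679)
step 6: x0=(-0.9013) x1=(0.7804)
step 7: x0=(-0.8851) x1=(0.7925)
step 8: x0=(-0.8685) x1=(0.8043)
step 9: x0=(-0.8514) x1=(0.8157)
step 10: x0=(-0.8340) x1=(0.8267)
step 11: x0=(-0.8161) x1=(0.8374)
step 12: x0=(-0.7978) x1=(0.8476)
step 13: x0=(-0.7791) x1=(0.8575)
step 14: x0=(-0.7600) x1=(0.8670)
step 15: x0=(-0.7404) x1=(0.8761)
step 16: x0=(-0.7204) x1=(0.8848)
step 17: x0=(-0.6999) x1=(0.8931)
step 18: x0=(-0.6790) x1=(0.9010)
step 19: x0=(-0.6576) x1=(0.9085)
step 20: x0=(-0.6357) x1=(0.9156)
step 21: x0=(-0.6134) x1=(0.9222)

1.5356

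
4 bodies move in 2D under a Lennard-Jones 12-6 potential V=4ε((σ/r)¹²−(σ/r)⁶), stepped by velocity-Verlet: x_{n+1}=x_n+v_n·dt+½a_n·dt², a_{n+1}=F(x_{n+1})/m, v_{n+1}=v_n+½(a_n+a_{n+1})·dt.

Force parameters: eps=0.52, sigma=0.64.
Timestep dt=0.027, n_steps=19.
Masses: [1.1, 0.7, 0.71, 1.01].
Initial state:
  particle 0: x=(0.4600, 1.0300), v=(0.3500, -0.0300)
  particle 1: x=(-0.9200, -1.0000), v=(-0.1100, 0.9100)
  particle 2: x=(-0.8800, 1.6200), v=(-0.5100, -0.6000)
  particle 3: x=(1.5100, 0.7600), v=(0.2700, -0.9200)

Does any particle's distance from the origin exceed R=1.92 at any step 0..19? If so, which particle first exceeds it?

step 0: x0=(0.4600, 1.0300) x1=(-0.9200, -1.0000) x2=(-0.8800, 1.6200) x3=(1.5100, 0.7600)
step 1: x0=(0.4696, 1.0292) x1=(-0.9230, -0.9754) x2=(-0.8937, 1.6038) x3=(1.5171, 0.7352)
step 2: x0=(0.4794, 1.0283) x1=(-0.9259, -0.9509) x2=(-0.9074, 1.5876) x3=(1.5240, 0.7105)
step 3: x0=(0.4895, 1.0273) x1=(-0.9289, -0.9263) x2=(-0.9211, 1.5713) x3=(1.5305, 0.6859)
step 4: x0=(0.4997, 1.0262) x1=(-0.9319, -0.9017) x2=(-0.9347, 1.5550) x3=(1.5367, 0.6613)
step 5: x0=(0.5103, 1.0251) x1=(-0.9348, -0.8771) x2=(-0.9482, 1.5387) x3=(1.5427, 0.6369)
step 6: x0=(0.5210, 1.0239) x1=(-0.9378, -0.8525) x2=(-0.9617, 1.5224) x3=(1.5484, 0.6126)
step 7: x0=(0.5320, 1.0226) x1=(-0.9408, -0.8279) x2=(-0.9752, 1.5061) x3=(1.5539, 0.5883)
step 8: x0=(0.5431, 1.0212) x1=(-0.9437, -0.8033) x2=(-0.9886, 1.4898) x3=(1.5590, 0.5642)
step 9: x0=(0.5545, 1.0197) x1=(-0.9467, -0.7787) x2=(-1.0020, 1.4734) x3=(1.5640, 0.5402)
step 10: x0=(0.5661, 1.0181) x1=(-0.9496, -0.7541) x2=(-1.0154, 1.4570) x3=(1.5687, 0.5163)
step 11: x0=(0.5778, 1.0164) x1=(-0.9526, -0.7295) x2=(-1.0288, 1.4407) x3=(1.5731, 0.4925)
step 12: x0=(0.5898, 1.0146) x1=(-0.9555, -0.7049) x2=(-1.0421, 1.4243) x3=(1.5774, 0.4689)
step 13: x0=(0.6019, 1.0127) x1=(-0.9585, -0.6803) x2=(-1.0554, 1.4079) x3=(1.5814, 0.4453)
step 14: x0=(0.6142, 1.0107) x1=(-0.9614, -0.6556) x2=(-1.0687, 1.3915) x3=(1.5852, 0.4219)
step 15: x0=(0.6267, 1.0085) x1=(-0.9644, -0.6310) x2=(-1.0820, 1.3751) x3=(1.5888, 0.3986)
step 16: x0=(0.6394, 1.0063) x1=(-0.9673, -0.6064) x2=(-1.0952, 1.3587) x3=(1.5922, 0.3754)
step 17: x0=(0.6522, 1.0039) x1=(-0.9702, -0.5817) x2=(-1.1084, 1.3422) x3=(1.5954, 0.3524)
step 18: x0=(0.6652, 1.0014) x1=(-0.9732, -0.5570) x2=(-1.1216, 1.3258) x3=(1.5984, 0.3295)
step 19: x0=(0.6783, 0.9988) x1=(-0.9761, -0.5323) x2=(-1.1348, 1.3093) x3=(1.6013, 0.3067)

no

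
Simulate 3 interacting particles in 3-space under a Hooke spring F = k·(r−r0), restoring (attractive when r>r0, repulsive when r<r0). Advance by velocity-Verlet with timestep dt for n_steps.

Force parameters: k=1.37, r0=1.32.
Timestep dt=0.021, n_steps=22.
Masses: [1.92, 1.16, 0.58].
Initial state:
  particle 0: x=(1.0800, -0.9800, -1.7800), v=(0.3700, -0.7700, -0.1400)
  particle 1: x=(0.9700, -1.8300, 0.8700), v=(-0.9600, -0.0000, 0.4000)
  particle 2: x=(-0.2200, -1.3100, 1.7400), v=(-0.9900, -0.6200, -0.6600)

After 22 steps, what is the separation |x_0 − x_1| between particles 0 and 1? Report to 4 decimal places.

2.5742

step 0: x0=(1.0800, -0.9800, -1.7800) x1=(0.9700, -1.8300, 0.8700) x2=(-0.2200, -1.3100, 1.7400)
step 1: x0=(1.0876, -0.9963, -1.7824) x1=(0.9498, -1.8299, 0.8781) x2=(-0.2403, -1.3230, 1.7249)
step 2: x0=(1.0950, -1.0128, -1.7836) x1=(0.9296, -1.8295, 0.8855) x2=(-0.2594, -1.3358, 1.7073)
step 3: x0=(1.1020, -1.0294, -1.7836) x1=(0.9093, -1.8288, 0.8922) x2=(-0.2775, -1.3484, 1.6872)
step 4: x0=(1.1087, -1.0463, -1.7825) x1=(0.8890, -1.8279, 0.8983) x2=(-0.2945, -1.3609, 1.6646)
step 5: x0=(1.1151, -1.0634, -1.7803) x1=(0.8687, -1.8267, 0.9036) x2=(-0.3104, -1.3733, 1.6397)
step 6: x0=(1.1212, -1.0806, -1.7769) x1=(0.8483, -1.8253, 0.9083) x2=(-0.3253, -1.3855, 1.6123)
step 7: x0=(1.1269, -1.0981, -1.7723) x1=(0.8281, -1.8237, 0.9122) x2=(-0.3391, -1.3975, 1.5827)
step 8: x0=(1.1323, -1.1157, -1.7667) x1=(0.8078, -1.8219, 0.9154) x2=(-0.3518, -1.4093, 1.5507)
step 9: x0=(1.1373, -1.1335, -1.7599) x1=(0.7876, -1.8199, 0.9179) x2=(-0.3635, -1.4210, 1.5166)
step 10: x0=(1.1420, -1.1515, -1.7521) x1=(0.7675, -1.8176, 0.9197) x2=(-0.3741, -1.4325, 1.4802)
step 11: x0=(1.1463, -1.1696, -1.7431) x1=(0.7475, -1.8152, 0.9208) x2=(-0.3838, -1.4438, 1.4417)
step 12: x0=(1.1502, -1.1880, -1.7331) x1=(0.7277, -1.8126, 0.9211) x2=(-0.3924, -1.4549, 1.4011)
step 13: x0=(1.1538, -1.2064, -1.7221) x1=(0.7079, -1.8099, 0.9207) x2=(-0.4001, -1.4659, 1.3586)
step 14: x0=(1.1570, -1.2250, -1.7100) x1=(0.6883, -1.8070, 0.9195) x2=(-0.4069, -1.4766, 1.3140)
step 15: x0=(1.1598, -1.2438, -1.6969) x1=(0.6689, -1.8040, 0.9177) x2=(-0.4128, -1.4872, 1.2676)
step 16: x0=(1.1622, -1.2627, -1.6828) x1=(0.6497, -1.8008, 0.9151) x2=(-0.4178, -1.4975, 1.2193)
step 17: x0=(1.1643, -1.2817, -1.6677) x1=(0.6307, -1.7975, 0.9118) x2=(-0.4220, -1.5077, 1.1693)
step 18: x0=(1.1660, -1.3008, -1.6517) x1=(0.6119, -1.7941, 0.9077) x2=(-0.4255, -1.5177, 1.1176)
step 19: x0=(1.1672, -1.3201, -1.6348) x1=(0.5934, -1.7906, 0.9030) x2=(-0.4281, -1.5275, 1.0642)
step 20: x0=(1.1682, -1.3394, -1.6170) x1=(0.5752, -1.7870, 0.8976) x2=(-0.4301, -1.5371, 1.0092)
step 21: x0=(1.1687, -1.3589, -1.5983) x1=(0.5573, -1.7833, 0.8916) x2=(-0.4313, -1.5465, 0.9527)
step 22: x0=(1.1688, -1.3785, -1.5788) x1=(0.5397, -1.7796, 0.8849) x2=(-0.4320, -1.5557, 0.8947)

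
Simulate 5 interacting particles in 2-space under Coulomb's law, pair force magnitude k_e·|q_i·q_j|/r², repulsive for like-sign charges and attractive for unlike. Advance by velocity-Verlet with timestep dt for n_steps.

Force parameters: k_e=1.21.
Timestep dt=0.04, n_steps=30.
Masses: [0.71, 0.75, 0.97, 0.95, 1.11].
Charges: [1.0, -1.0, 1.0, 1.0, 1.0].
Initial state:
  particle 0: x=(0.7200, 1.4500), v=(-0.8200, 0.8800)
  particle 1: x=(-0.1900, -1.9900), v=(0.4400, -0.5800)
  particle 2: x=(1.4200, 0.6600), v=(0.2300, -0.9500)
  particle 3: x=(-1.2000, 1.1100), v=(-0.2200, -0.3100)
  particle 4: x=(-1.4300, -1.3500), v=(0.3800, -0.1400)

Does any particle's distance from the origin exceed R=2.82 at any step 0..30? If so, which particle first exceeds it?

step 0: x0=(0.7200, 1.4500) x1=(-0.1900, -1.9900) x2=(1.4200, 0.6600) x3=(-1.2000, 1.1100) x4=(-1.4300, -1.3500)
step 1: x0=(0.6868, 1.4862) x1=(-0.1729, -2.0126) x2=(1.4299, 0.6213) x3=(-1.2092, 1.0977) x4=(-1.4145, -1.3560)
step 2: x0=(0.6530, 1.5240) x1=(-0.1569, -2.0339) x2=(1.4412, 0.5812) x3=(-1.2190, 1.0854) x4=(-1.3985, -1.3630)
step 3: x0=(0.6188, 1.5634) x1=(-0.1419, -2.0539) x2=(1.4536, 0.5400) x3=(-1.2297, 1.0732) x4=(-1.3819, -1.3708)
step 4: x0=(0.5845, 1.6042) x1=(-0.1279, -2.0727) x2=(1.4670, 0.4978) x3=(-1.2410, 1.0611) x4=(-1.3648, -1.3796)
step 5: x0=(0.5501, 1.6463) x1=(-0.1150, -2.0902) x2=(1.4813, 0.4547) x3=(-1.2530, 1.0491) x4=(-1.3471, -1.3892)
step 6: x0=(0.5158, 1.6895) x1=(-0.1030, -2.1064) x2=(1.4964, 0.4107) x3=(-1.2658, 1.0371) x4=(-1.3289, -1.3998)
step 7: x0=(0.4816, 1.7338) x1=(-0.0921, -2.1214) x2=(1.5123, 0.3660) x3=(-1.2793, 1.0252) x4=(-1.3101, -1.4113)
step 8: x0=(0.4477, 1.7792) x1=(-0.0822, -2.1350) x2=(1.5288, 0.3206) x3=(-1.2935, 1.0133) x4=(-1.2908, -1.4238)
step 9: x0=(0.4140, 1.8255) x1=(-0.0733, -2.1474) x2=(1.5460, 0.2745) x3=(-1.3083, 1.0013) x4=(-1.2709, -1.4372)
step 10: x0=(0.3806, 1.8727) x1=(-0.0654, -2.1585) x2=(1.5637, 0.2279) x3=(-1.3238, 0.9894) x4=(-1.2505, -1.4515)
step 11: x0=(0.3476, 1.9209) x1=(-0.0586, -2.1683) x2=(1.5820, 0.1807) x3=(-1.3400, 0.9775) x4=(-1.2294, -1.4668)
step 12: x0=(0.3149, 1.9699) x1=(-0.0529, -2.1767) x2=(1.6007, 0.1329) x3=(-1.3569, 0.9655) x4=(-1.2077, -1.4831)
step 13: x0=(0.2826, 2.0197) x1=(-0.0483, -2.1838) x2=(1.6199, 0.0847) x3=(-1.3743, 0.9535) x4=(-1.1854, -1.5003)
step 14: x0=(0.2506, 2.0704) x1=(-0.0448, -2.1895) x2=(1.6395, 0.0360) x3=(-1.3924, 0.9414) x4=(-1.1624, -1.5186)
step 15: x0=(0.2191, 2.1218) x1=(-0.0426, -2.1938) x2=(1.6595, -0.0131) x3=(-1.4110, 0.9293) x4=(-1.1386, -1.5378)
step 16: x0=(0.1879, 2.1740) x1=(-0.0415, -2.1968) x2=(1.6799, -0.0626) x3=(-1.4302, 0.9171) x4=(-1.1141, -1.5581)
step 17: x0=(0.1570, 2.2269) x1=(-0.0417, -2.1982) x2=(1.7006, -0.1125) x3=(-1.4499, 0.9048) x4=(-1.0888, -1.5794)
step 18: x0=(0.1265, 2.2805) x1=(-0.0433, -2.1982) x2=(1.7216, -0.1629) x3=(-1.4701, 0.8924) x4=(-1.0627, -1.6017)
step 19: x0=(0.0963, 2.3348) x1=(-0.0464, -2.1966) x2=(1.7429, -0.2135) x3=(-1.4909, 0.8800) x4=(-1.0356, -1.6252)
step 20: x0=(0.0664, 2.3898) x1=(-0.0510, -2.1935) x2=(1.7645, -0.2646) x3=(-1.5121, 0.8674) x4=(-1.0075, -1.6497)
step 21: x0=(0.0369, 2.4455) x1=(-0.0573, -2.1887) x2=(1.7864, -0.3160) x3=(-1.5337, 0.8548) x4=(-0.9783, -1.6754)
step 22: x0=(0.0076, 2.5017) x1=(-0.0654, -2.1821) x2=(1.8085, -0.3676) x3=(-1.5558, 0.8421) x4=(-0.9478, -1.7023)
step 23: x0=(-0.0215, 2.5586) x1=(-0.0757, -2.1738) x2=(1.8308, -0.4197) x3=(-1.5783, 0.8292) x4=(-0.9159, -1.7305)
step 24: x0=(-0.0502, 2.6160) x1=(-0.0883, -2.1636) x2=(1.8533, -0.4720) x3=(-1.6011, 0.8163) x4=(-0.8825, -1.7599)
step 25: x0=(-0.0788, 2.6740) x1=(-0.1036, -2.1513) x2=(1.8760, -0.5246) x3=(-1.6244, 0.8032) x4=(-0.8472, -1.7908)
step 26: x0=(-0.1071, 2.7326) x1=(-0.1221, -2.1368) x2=(1.8989, -0.5774) x3=(-1.6480, 0.7901) x4=(-0.8098, -1.8231)
step 27: x0=(-0.1353, 2.7916) x1=(-0.1445, -2.1198) x2=(1.9219, -0.6305) x3=(-1.6719, 0.7768) x4=(-0.7697, -1.8571)
step 28: x0=(-0.1632, 2.8512) x1=(-0.1718, -2.1002) x2=(1.9451, -0.6839) x3=(-1.6962, 0.7634) x4=(-0.7262, -1.8930)
step 29: x0=(-0.1910, 2.9112) x1=(-0.2059, -2.0774) x2=(1.9684, -0.7375) x3=(-1.7207, 0.7499) x4=(-0.6781, -1.9310)
step 30: x0=(-0.2186, 2.9716) x1=(-0.2498, -2.0509) x2=(1.9918, -0.7913) x3=(-1.7455, 0.7362) x4=(-0.6234, -1.9714)

yes, particle 0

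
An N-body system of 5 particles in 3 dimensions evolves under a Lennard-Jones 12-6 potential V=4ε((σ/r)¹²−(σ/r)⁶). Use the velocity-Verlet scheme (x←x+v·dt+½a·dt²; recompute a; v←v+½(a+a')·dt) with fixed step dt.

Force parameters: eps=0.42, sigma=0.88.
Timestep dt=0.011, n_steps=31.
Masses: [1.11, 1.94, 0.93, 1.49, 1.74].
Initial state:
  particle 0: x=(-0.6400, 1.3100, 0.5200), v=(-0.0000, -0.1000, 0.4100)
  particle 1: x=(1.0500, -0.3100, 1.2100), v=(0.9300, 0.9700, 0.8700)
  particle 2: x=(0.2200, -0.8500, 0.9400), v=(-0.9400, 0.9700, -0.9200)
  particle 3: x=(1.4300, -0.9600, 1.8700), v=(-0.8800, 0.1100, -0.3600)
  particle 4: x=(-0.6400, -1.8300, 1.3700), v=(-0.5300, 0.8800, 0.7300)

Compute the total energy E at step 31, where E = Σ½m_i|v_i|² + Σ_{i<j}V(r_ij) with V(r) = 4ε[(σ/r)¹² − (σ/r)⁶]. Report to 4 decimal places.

step 0: x0=(-0.6400, 1.3100, 0.5200) x1=(1.0500, -0.3100, 1.2100) x2=(0.2200, -0.8500, 0.9400) x3=(1.4300, -0.9600, 1.8700) x4=(-0.6400, -1.8300, 1.3700)
step 1: x0=(-0.6400, 1.3089, 0.5245) x1=(1.0602, -0.2994, 1.2196) x2=(0.2097, -0.8393, 0.9299) x3=(1.4203, -0.9588, 1.8660) x4=(-0.6458, -1.8203, 1.3780)
step 2: x0=(-0.6400, 1.3078, 0.5290) x1=(1.0704, -0.2887, 1.2291) x2=(0.1995, -0.8286, 0.9199) x3=(1.4106, -0.9576, 1.8620) x4=(-0.6516, -1.8106, 1.3860)
step 3: x0=(-0.6400, 1.3067, 0.5335) x1=(1.0805, -0.2782, 1.2387) x2=(0.1894, -0.8179, 0.9100) x3=(1.4009, -0.9563, 1.8580) x4=(-0.6574, -1.8009, 1.3940)
step 4: x0=(-0.6400, 1.3056, 0.5380) x1=(1.0905, -0.2676, 1.2481) x2=(0.1794, -0.8071, 0.9001) x3=(1.3912, -0.9552, 1.8541) x4=(-0.6632, -1.7911, 1.4020)
step 5: x0=(-0.6400, 1.3045, 0.5426) x1=(1.1005, -0.2570, 1.2576) x2=(0.1695, -0.7963, 0.8903) x3=(1.3814, -0.9540, 1.8501) x4=(-0.6689, -1.7813, 1.4100)
step 6: x0=(-0.6400, 1.3034, 0.5471) x1=(1.1103, -0.2464, 1.2669) x2=(0.1597, -0.7855, 0.8806) x3=(1.3718, -0.9530, 1.8462) x4=(-0.6746, -1.7715, 1.4180)
step 7: x0=(-0.6400, 1.3022, 0.5516) x1=(1.1201, -0.2357, 1.2762) x2=(0.1500, -0.7746, 0.8710) x3=(1.3621, -0.9520, 1.8424) x4=(-0.6803, -1.7617, 1.4260)
step 8: x0=(-0.6400, 1.3011, 0.5561) x1=(1.1298, -0.2250, 1.2854) x2=(0.1404, -0.7637, 0.8615) x3=(1.3524, -0.9512, 1.8387) x4=(-0.6860, -1.7519, 1.4339)
step 9: x0=(-0.6399, 1.3000, 0.5606) x1=(1.1395, -0.2142, 1.2944) x2=(0.1309, -0.7528, 0.8520) x3=(1.3428, -0.9505, 1.8351) x4=(-0.6917, -1.7420, 1.4419)
step 10: x0=(-0.6399, 1.2989, 0.5651) x1=(1.1490, -0.2032, 1.3033) x2=(0.1215, -0.7419, 0.8426) x3=(1.3333, -0.9500, 1.8317) x4=(-0.6973, -1.7321, 1.4498)
step 11: x0=(-0.6399, 1.2978, 0.5696) x1=(1.1585, -0.1921, 1.3121) x2=(0.1121, -0.7310, 0.8333) x3=(1.3238, -0.9497, 1.8283) x4=(-0.7030, -1.7222, 1.4577)
step 12: x0=(-0.6399, 1.2966, 0.5742) x1=(1.1679, -0.1809, 1.3208) x2=(0.1028, -0.7201, 0.8240) x3=(1.3143, -0.9497, 1.8251) x4=(-0.7086, -1.7123, 1.4656)
step 13: x0=(-0.6399, 1.2955, 0.5787) x1=(1.1772, -0.1695, 1.3294) x2=(0.0936, -0.7092, 0.8148) x3=(1.3048, -0.9498, 1.8220) x4=(-0.7142, -1.7024, 1.4735)
step 14: x0=(-0.6399, 1.2944, 0.5832) x1=(1.1865, -0.1580, 1.3378) x2=(0.0844, -0.6982, 0.8057) x3=(1.2954, -0.9502, 1.8191) x4=(-0.7198, -1.6924, 1.4814)
step 15: x0=(-0.6398, 1.2932, 0.5877) x1=(1.1957, -0.1463, 1.3461) x2=(0.0752, -0.6873, 0.7966) x3=(1.2859, -0.9508, 1.8163) x4=(-0.7254, -1.6825, 1.4893)
step 16: x0=(-0.6398, 1.2921, 0.5922) x1=(1.2049, -0.1345, 1.3543) x2=(0.0662, -0.6764, 0.7876) x3=(1.2765, -0.9515, 1.8136) x4=(-0.7310, -1.6725, 1.4972)
step 17: x0=(-0.6398, 1.2910, 0.5968) x1=(1.2140, -0.1225, 1.3625) x2=(0.0571, -0.6655, 0.7787) x3=(1.2671, -0.9525, 1.8109) x4=(-0.7365, -1.6625, 1.5051)
step 18: x0=(-0.6398, 1.2898, 0.6013) x1=(1.2231, -0.1105, 1.3705) x2=(0.0481, -0.6546, 0.7697) x3=(1.2577, -0.9536, 1.8084) x4=(-0.7420, -1.6525, 1.5129)
step 19: x0=(-0.6398, 1.2887, 0.6058) x1=(1.2322, -0.0983, 1.3785) x2=(0.0391, -0.6437, 0.7609) x3=(1.2483, -0.9548, 1.8059) x4=(-0.7476, -1.6425, 1.5207)
step 20: x0=(-0.6397, 1.2875, 0.6103) x1=(1.2413, -0.0861, 1.3865) x2=(0.0301, -0.6328, 0.7521) x3=(1.2389, -0.9561, 1.8034) x4=(-0.7531, -1.6324, 1.5286)
step 21: x0=(-0.6397, 1.2863, 0.6148) x1=(1.2503, -0.0738, 1.3944) x2=(0.0212, -0.6219, 0.7433) x3=(1.2294, -0.9575, 1.8010) x4=(-0.7586, -1.6224, 1.5364)
step 22: x0=(-0.6397, 1.2852, 0.6194) x1=(1.2594, -0.0616, 1.4023) x2=(0.0122, -0.6110, 0.7346) x3=(1.2200, -0.9589, 1.7986) x4=(-0.7641, -1.6123, 1.5442)
step 23: x0=(-0.6396, 1.2840, 0.6239) x1=(1.2684, -0.0493, 1.4102) x2=(0.0033, -0.6002, 0.7259) x3=(1.2105, -0.9603, 1.7962) x4=(-0.7696, -1.6023, 1.5520)
step 24: x0=(-0.6396, 1.2828, 0.6284) x1=(1.2774, -0.0370, 1.4181) x2=(-0.0055, -0.5893, 0.7173) x3=(1.2011, -0.9617, 1.7937) x4=(-0.7750, -1.5922, 1.5598)
step 25: x0=(-0.6395, 1.2817, 0.6329) x1=(1.2865, -0.0248, 1.4260) x2=(-0.0144, -0.5785, 0.7087) x3=(1.1916, -0.9631, 1.7913) x4=(-0.7805, -1.5821, 1.5676)
step 26: x0=(-0.6395, 1.2805, 0.6375) x1=(1.2955, -0.0125, 1.4339) x2=(-0.0233, -0.5676, 0.7001) x3=(1.1821, -0.9645, 1.7888) x4=(-0.7860, -1.5720, 1.5754)
step 27: x0=(-0.6395, 1.2793, 0.6420) x1=(1.3044, -0.0004, 1.4418) x2=(-0.0321, -0.5568, 0.6916) x3=(1.1727, -0.9658, 1.7863) x4=(-0.7914, -1.5618, 1.5832)
step 28: x0=(-0.6394, 1.2781, 0.6465) x1=(1.3134, 0.0117, 1.4497) x2=(-0.0409, -0.5460, 0.6831) x3=(1.1632, -0.9670, 1.7838) x4=(-0.7968, -1.5517, 1.5909)
step 29: x0=(-0.6394, 1.2769, 0.6511) x1=(1.3224, 0.0238, 1.4576) x2=(-0.0498, -0.5352, 0.6746) x3=(1.1537, -0.9681, 1.7812) x4=(-0.8022, -1.5416, 1.5987)
step 30: x0=(-0.6393, 1.2757, 0.6556) x1=(1.3313, 0.0358, 1.4656) x2=(-0.0586, -0.5244, 0.6662) x3=(1.1442, -0.9692, 1.7786) x4=(-0.8077, -1.5314, 1.6064)
step 31: x0=(-0.6393, 1.2745, 0.6601) x1=(1.3402, 0.0477, 1.4736) x2=(-0.0674, -0.5136, 0.6578) x3=(1.1348, -0.9701, 1.7760) x4=(-0.8131, -1.5213, 1.6142)
step 0 velocities: v0=(-0.0000, -0.1000, 0.4100) v1=(0.9300, 0.9700, 0.8700) v2=(-0.9400, 0.9700, -0.9200) v3=(-0.8800, 0.1100, -0.3600) v4=(-0.5300, 0.8800, 0.7300)
step 0: KE=5.8909, PE=-1.0069, E=4.8839
step 31 velocities: v0=(0.0051, -0.1104, 0.4117) v1=(0.8097, 1.0807, 0.7255) v2=(-0.7999, 0.9803, -0.7621) v3=(-0.8602, -0.0843, -0.2403) v4=(-0.4910, 0.9241, 0.7032)
step 31: KE=5.3771, PE=-0.4924, E=4.8847

4.8847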